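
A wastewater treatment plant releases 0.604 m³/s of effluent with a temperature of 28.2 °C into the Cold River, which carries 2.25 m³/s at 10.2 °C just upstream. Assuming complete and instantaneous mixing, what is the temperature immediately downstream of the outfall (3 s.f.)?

Flow-weighted mixing: C = (Q_r C_r + Q_w C_w)/(Q_r + Q_w)
= (2.25×10.2 + 0.604×28.2)/(2.25 + 0.604) = 39.98/2.854 = 14.01 °C.

14.0 °C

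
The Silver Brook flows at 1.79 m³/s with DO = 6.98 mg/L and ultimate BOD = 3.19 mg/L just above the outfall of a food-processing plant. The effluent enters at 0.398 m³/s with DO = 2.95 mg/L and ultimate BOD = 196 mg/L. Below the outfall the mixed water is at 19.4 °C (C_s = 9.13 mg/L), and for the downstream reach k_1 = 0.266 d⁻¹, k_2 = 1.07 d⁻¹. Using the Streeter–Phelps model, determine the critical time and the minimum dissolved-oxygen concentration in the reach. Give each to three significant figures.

Mixed DO = (1.79×6.98 + 0.398×2.95)/(1.79+0.398) = 13.67/2.188 = 6.247 mg/L.
Mixed L₀ = (1.79×3.19 + 0.398×196)/(2.188) = 83.72/2.188 = 38.26 mg/L.
Initial deficit D₀ = C_s − DO₀ = 9.13 − 6.247 = 2.883 mg/L.
t_c = (1/0.8040) ln[(1.07/0.266)(1 − 2.883×0.8040/(0.266×38.26))] = 1.244 × ln(3.106) = 1.410 d.
D_c = (0.266/1.07) × 38.26 × e^(−0.266×1.410) = 0.2486 × 38.26 × 0.6873 = 6.537 mg/L.
Minimum DO = 9.13 − 6.537 = 2.593 mg/L.

t_c ≈ 1.41 d; minimum DO ≈ 2.59 mg/L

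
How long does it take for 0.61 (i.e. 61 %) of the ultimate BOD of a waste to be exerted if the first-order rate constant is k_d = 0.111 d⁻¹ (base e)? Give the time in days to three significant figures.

y/L₀ = 1 − e^(−k_d t) = 0.61 ⇒ e^(−k_d t) = 0.390
t = −ln(0.390) / 0.111 = 0.9416 / 0.111 = 8.483 d.

t ≈ 8.48 d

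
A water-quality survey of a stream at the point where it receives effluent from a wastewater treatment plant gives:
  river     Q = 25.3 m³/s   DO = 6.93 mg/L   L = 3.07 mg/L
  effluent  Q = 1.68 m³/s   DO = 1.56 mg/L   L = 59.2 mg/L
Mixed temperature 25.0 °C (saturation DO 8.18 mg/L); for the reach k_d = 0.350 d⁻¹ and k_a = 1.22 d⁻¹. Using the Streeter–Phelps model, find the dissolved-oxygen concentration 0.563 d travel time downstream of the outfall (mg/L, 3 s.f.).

DO ≈ 6.54 mg/L

Mixed DO = (25.3×6.93 + 1.68×1.56)/(25.3+1.68) = 177.9/26.98 = 6.596 mg/L.
Mixed L₀ = (25.3×3.07 + 1.68×59.2)/(26.98) = 177.1/26.98 = 6.565 mg/L.
Initial deficit D₀ = C_s − DO₀ = 8.18 − 6.596 = 1.584 mg/L.
D(0.563) = [0.350×6.565/(1.22−0.350)](e^(−0.350×0.563) − e^(−1.22×0.563)) + 1.584 e^(−1.22×0.563)
= 2.641 × (0.8211 − 0.5032) + 1.584 × 0.5032 = 1.637 mg/L.
DO = 8.18 − 1.637 = 6.543 mg/L.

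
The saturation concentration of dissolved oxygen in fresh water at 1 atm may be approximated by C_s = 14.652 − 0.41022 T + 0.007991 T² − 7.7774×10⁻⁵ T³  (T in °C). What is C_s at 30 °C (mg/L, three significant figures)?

C_s = 14.652 − 0.41022×30 + 0.007991×30² − 7.7774×10⁻⁵×30³ = 7.437 mg/L.

C_s ≈ 7.44 mg/L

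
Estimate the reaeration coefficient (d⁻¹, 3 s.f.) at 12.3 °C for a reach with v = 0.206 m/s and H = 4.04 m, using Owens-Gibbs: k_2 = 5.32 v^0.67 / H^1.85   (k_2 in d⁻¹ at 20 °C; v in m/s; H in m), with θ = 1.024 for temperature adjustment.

k_2(20) = 5.32 × 0.206^0.67 / 4.04^1.85 = 5.32 × 0.3470 / 13.24 = 0.1394 d⁻¹.
k_2(12.3) = 0.1394 × 1.024^(12.3−20) = 0.1394 × 0.8331 = 0.1162 d⁻¹.

k_2 ≈ 0.116 d⁻¹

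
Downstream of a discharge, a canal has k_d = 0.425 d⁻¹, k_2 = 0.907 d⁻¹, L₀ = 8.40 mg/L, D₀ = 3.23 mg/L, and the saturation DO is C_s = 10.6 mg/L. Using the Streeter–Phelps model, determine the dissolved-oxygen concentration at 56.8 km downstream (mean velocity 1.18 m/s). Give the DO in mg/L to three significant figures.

Travel time t = x/v = 56.8 km / (1.18 m/s) = 56800 m / 1.18 m/s = 48140 s = 0.5571 d.
k_d L₀/(k_2−k_d) = 0.425×8.40/(0.907−0.425) = 3.570/0.4820 = 7.407 mg/L.
e^(−k_d t) = e^(−0.425×0.5571) = 0.7892; e^(−k_2 t) = e^(−0.907×0.5571) = 0.6033.
D = 7.407 × (0.7892 − 0.6033) + 3.23 × 0.6033 = 1.377 + 1.949 = 3.325 mg/L.
DO = C_s − D = 10.6 − 3.325 = 7.275 mg/L.

DO ≈ 7.27 mg/L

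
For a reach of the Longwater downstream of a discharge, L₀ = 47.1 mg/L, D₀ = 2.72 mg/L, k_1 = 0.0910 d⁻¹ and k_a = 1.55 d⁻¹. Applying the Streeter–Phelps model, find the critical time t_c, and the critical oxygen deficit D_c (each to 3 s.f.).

t_c ≈ 0.160 d; D_c ≈ 2.73 mg/L

t_c = [1/(k_a−k_1)] ln[(k_a/k_1)(1 − D₀(k_a−k_1)/(k_1 L₀))]
= [1/(1.55−0.0910)] ln[(1.55/0.0910)(1 − 2.72×1.459/(0.0910×47.1))]
= (1/1.459) ln[17.03 × 0.07410] = 0.6854 × ln(1.262) = 0.6854 × 0.2329 = 0.1596 d.
L(t_c) = L₀ e^(−k_1 t_c) = 47.1 × 0.9856 = 46.42 mg/L, and at the critical point k_a D_c = k_1 L, so D_c = (0.0910/1.55) × 46.42 = 2.725 mg/L.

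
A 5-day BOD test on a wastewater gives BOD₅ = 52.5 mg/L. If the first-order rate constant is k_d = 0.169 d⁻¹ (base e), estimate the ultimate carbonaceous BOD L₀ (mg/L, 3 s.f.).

L₀ ≈ 92.0 mg/L

BOD₅ = L₀(1 − e^(−5k_d)) ⇒ L₀ = BOD₅ / (1 − e^(−5×0.169))
= 52.5 / (1 − 0.4296) = 52.5 / 0.5704 = 92.03 mg/L.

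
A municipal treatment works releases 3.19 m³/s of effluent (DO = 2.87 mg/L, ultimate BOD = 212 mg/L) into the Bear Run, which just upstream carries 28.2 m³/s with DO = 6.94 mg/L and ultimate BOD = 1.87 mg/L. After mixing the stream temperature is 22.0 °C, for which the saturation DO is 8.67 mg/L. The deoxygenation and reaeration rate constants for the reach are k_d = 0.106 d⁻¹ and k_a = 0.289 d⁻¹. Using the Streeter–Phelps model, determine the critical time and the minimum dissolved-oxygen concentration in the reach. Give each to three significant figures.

t_c ≈ 4.53 d; minimum DO ≈ 3.40 mg/L

Mixed DO = (28.2×6.94 + 3.19×2.87)/(28.2+3.19) = 204.9/31.39 = 6.526 mg/L.
Mixed L₀ = (28.2×1.87 + 3.19×212)/(31.39) = 729.0/31.39 = 23.22 mg/L.
Initial deficit D₀ = C_s − DO₀ = 8.67 − 6.526 = 2.144 mg/L.
t_c = (1/0.1830) ln[(0.289/0.106)(1 − 2.144×0.1830/(0.106×23.22))] = 5.464 × ln(2.292) = 4.532 d.
D_c = (0.106/0.289) × 23.22 × e^(−0.106×4.532) = 0.3668 × 23.22 × 0.6185 = 5.269 mg/L.
Minimum DO = 8.67 − 5.269 = 3.401 mg/L.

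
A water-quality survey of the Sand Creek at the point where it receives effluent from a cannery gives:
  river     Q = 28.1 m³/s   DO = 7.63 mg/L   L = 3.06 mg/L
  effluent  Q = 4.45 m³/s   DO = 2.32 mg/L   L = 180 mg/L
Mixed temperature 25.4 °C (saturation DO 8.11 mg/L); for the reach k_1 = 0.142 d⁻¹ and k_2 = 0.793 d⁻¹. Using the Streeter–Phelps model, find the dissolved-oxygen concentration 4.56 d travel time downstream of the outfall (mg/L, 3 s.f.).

DO ≈ 5.13 mg/L

Mixed DO = (28.1×7.63 + 4.45×2.32)/(28.1+4.45) = 224.7/32.55 = 6.904 mg/L.
Mixed L₀ = (28.1×3.06 + 4.45×180)/(32.55) = 887.0/32.55 = 27.25 mg/L.
Initial deficit D₀ = C_s − DO₀ = 8.11 − 6.904 = 1.206 mg/L.
D(4.56) = [0.142×27.25/(0.793−0.142)](e^(−0.142×4.56) − e^(−0.793×4.56)) + 1.206 e^(−0.793×4.56)
= 5.944 × (0.5233 − 0.02689) + 1.206 × 0.02689 = 2.983 mg/L.
DO = 8.11 − 2.983 = 5.127 mg/L.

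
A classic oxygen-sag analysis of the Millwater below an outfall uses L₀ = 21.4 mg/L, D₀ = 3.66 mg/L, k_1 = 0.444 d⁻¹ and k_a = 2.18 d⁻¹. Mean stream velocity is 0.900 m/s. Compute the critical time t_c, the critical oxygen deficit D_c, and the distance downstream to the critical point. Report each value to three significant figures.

t_c ≈ 0.280 d; D_c ≈ 3.85 mg/L; x_c ≈ 21.8 km

With k_a/k_1 = 4.910 and 1 − D₀(k_a−k_1)/(k_1 L₀) = 0.3313,
t_c = ln(4.910 × 0.3313) / (2.18 − 0.444) = ln(1.627) / 1.736 = 0.4865/1.736 = 0.2802 d.
L(t_c) = L₀ e^(−k_1 t_c) = 21.4 × 0.8830 = 18.90 mg/L, and at the critical point k_a D_c = k_1 L, so D_c = (0.444/2.18) × 18.90 = 3.849 mg/L.
x_c = v t_c = 0.900 m/s × 0.2802 d × 86400 s/d = 21790 m ≈ 21.8 km.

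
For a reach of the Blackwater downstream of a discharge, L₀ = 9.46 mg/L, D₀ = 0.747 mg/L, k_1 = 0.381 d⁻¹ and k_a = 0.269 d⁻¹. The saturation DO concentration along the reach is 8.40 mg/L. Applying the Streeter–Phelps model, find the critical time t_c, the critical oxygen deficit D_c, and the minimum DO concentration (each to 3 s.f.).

With k_a/k_1 = 0.7060 and 1 − D₀(k_a−k_1)/(k_1 L₀) = 1.023,
t_c = ln(0.7060 × 1.023) / (0.269 − 0.381) = ln(0.7224) / -0.1120 = -0.3251/-0.1120 = 2.903 d.
D_c = (k_1/k_a) L₀ e^(−k_1 t_c) = (0.381/0.269) × 9.46 × e^(−0.381×2.903) = 1.416 × 9.46 × 0.3309 = 4.433 mg/L.
Minimum DO = C_s − D_c = 8.40 − 4.433 = 3.967 mg/L.

t_c ≈ 2.90 d; D_c ≈ 4.43 mg/L; min DO ≈ 3.97 mg/L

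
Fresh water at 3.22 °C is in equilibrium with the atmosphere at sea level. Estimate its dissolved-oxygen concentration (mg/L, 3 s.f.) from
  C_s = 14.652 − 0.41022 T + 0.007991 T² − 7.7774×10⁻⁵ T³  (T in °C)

C_s ≈ 13.4 mg/L

C_s = 14.652 − 0.41022×3.22 + 0.007991×3.22² − 7.7774×10⁻⁵×3.22³ = 13.41 mg/L.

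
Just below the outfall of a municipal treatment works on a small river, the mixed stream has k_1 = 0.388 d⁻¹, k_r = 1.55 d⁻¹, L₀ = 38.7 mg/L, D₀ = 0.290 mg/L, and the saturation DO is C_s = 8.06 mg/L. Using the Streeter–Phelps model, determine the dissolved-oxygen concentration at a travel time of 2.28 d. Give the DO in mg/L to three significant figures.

DO ≈ 3.09 mg/L

k_1 L₀/(k_r−k_1) = 0.388×38.7/(1.55−0.388) = 15.02/1.162 = 12.92 mg/L.
e^(−k_1 t) = e^(−0.388×2.280) = 0.4129; e^(−k_r t) = e^(−1.55×2.280) = 0.02919.
D = 12.92 × (0.4129 − 0.02919) + 0.290 × 0.02919 = 4.958 + 0.008464 = 4.966 mg/L.
DO = C_s − D = 8.06 − 4.966 = 3.094 mg/L.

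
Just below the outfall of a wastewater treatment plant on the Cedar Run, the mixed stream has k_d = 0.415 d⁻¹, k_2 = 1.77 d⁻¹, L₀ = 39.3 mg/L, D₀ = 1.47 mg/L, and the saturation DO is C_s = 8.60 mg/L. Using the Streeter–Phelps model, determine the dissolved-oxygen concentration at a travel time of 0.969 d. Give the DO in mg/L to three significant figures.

k_d L₀/(k_2−k_d) = 0.415×39.3/(1.77−0.415) = 16.31/1.355 = 12.04 mg/L.
e^(−k_d t) = e^(−0.415×0.9690) = 0.6689; e^(−k_2 t) = e^(−1.77×0.9690) = 0.1799.
D = 12.04 × (0.6689 − 0.1799) + 1.47 × 0.1799 = 5.885 + 0.2645 = 6.150 mg/L.
DO = C_s − D = 8.60 − 6.150 = 2.450 mg/L.

DO ≈ 2.45 mg/L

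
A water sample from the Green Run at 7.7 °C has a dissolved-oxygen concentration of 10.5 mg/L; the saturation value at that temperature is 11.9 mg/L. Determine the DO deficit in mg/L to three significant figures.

D ≈ 1.40 mg/L

D = C_s − C = 11.9 − 10.5 = 1.40 mg/L.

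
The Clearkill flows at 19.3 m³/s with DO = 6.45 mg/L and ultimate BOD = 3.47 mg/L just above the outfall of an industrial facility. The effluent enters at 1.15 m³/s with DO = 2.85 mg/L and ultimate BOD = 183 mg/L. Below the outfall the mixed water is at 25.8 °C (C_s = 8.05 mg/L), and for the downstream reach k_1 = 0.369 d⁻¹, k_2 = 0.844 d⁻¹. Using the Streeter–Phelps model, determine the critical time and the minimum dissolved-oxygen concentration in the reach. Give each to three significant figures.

t_c ≈ 1.35 d; minimum DO ≈ 4.44 mg/L

Mixed DO = (19.3×6.45 + 1.15×2.85)/(19.3+1.15) = 127.8/20.45 = 6.248 mg/L.
Mixed L₀ = (19.3×3.47 + 1.15×183)/(20.45) = 277.4/20.45 = 13.57 mg/L.
Initial deficit D₀ = C_s − DO₀ = 8.05 − 6.248 = 1.802 mg/L.
t_c = (1/0.4750) ln[(0.844/0.369)(1 − 1.802×0.4750/(0.369×13.57))] = 2.105 × ln(1.896) = 1.347 d.
D_c = (0.369/0.844) × 13.57 × e^(−0.369×1.347) = 0.4372 × 13.57 × 0.6083 = 3.608 mg/L.
Minimum DO = 8.05 − 3.608 = 4.442 mg/L.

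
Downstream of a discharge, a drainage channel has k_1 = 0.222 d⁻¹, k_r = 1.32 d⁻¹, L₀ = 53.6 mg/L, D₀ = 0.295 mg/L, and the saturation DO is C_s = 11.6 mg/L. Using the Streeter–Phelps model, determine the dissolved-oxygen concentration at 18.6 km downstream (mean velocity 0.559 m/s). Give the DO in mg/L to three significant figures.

Travel time t = x/v = 18.6 km / (0.559 m/s) = 18600 m / 0.559 m/s = 33270 s = 0.3851 d.
k_1 L₀/(k_r−k_1) = 0.222×53.6/(1.32−0.222) = 11.90/1.098 = 10.84 mg/L.
e^(−k_1 t) = e^(−0.222×0.3851) = 0.9181; e^(−k_r t) = e^(−1.32×0.3851) = 0.6015.
D = 10.84 × (0.9181 − 0.6015) + 0.295 × 0.6015 = 3.431 + 0.1774 = 3.608 mg/L.
DO = C_s − D = 11.6 − 3.608 = 7.992 mg/L.

DO ≈ 7.99 mg/L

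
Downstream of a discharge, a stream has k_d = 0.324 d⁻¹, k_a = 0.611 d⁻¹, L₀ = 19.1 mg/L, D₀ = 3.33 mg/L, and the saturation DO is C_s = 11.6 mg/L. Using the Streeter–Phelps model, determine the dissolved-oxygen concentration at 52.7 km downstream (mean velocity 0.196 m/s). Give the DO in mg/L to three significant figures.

DO ≈ 6.46 mg/L

Travel time t = x/v = 52.7 km / (0.196 m/s) = 52700 m / 0.196 m/s = 268900 s = 3.112 d.
k_d L₀/(k_a−k_d) = 0.324×19.1/(0.611−0.324) = 6.188/0.2870 = 21.56 mg/L.
e^(−k_d t) = e^(−0.324×3.112) = 0.3648; e^(−k_a t) = e^(−0.611×3.112) = 0.1494.
D = 21.56 × (0.3648 − 0.1494) + 3.33 × 0.1494 = 4.646 + 0.4973 = 5.144 mg/L.
DO = C_s − D = 11.6 − 5.144 = 6.456 mg/L.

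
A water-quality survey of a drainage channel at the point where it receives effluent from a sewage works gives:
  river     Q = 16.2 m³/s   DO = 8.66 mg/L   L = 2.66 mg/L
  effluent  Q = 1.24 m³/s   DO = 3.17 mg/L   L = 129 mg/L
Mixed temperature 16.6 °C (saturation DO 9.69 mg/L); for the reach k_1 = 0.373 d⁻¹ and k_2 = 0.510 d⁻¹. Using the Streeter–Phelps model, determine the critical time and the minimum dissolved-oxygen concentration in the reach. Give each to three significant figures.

Mixed DO = (16.2×8.66 + 1.24×3.17)/(16.2+1.24) = 144.2/17.44 = 8.270 mg/L.
Mixed L₀ = (16.2×2.66 + 1.24×129)/(17.44) = 203.1/17.44 = 11.64 mg/L.
Initial deficit D₀ = C_s − DO₀ = 9.69 − 8.270 = 1.420 mg/L.
t_c = (1/0.1370) ln[(0.510/0.373)(1 − 1.420×0.1370/(0.373×11.64))] = 7.299 × ln(1.306) = 1.949 d.
D_c = (0.373/0.510) × 11.64 × e^(−0.373×1.949) = 0.7314 × 11.64 × 0.4834 = 4.116 mg/L.
Minimum DO = 9.69 − 4.116 = 5.574 mg/L.

t_c ≈ 1.95 d; minimum DO ≈ 5.57 mg/L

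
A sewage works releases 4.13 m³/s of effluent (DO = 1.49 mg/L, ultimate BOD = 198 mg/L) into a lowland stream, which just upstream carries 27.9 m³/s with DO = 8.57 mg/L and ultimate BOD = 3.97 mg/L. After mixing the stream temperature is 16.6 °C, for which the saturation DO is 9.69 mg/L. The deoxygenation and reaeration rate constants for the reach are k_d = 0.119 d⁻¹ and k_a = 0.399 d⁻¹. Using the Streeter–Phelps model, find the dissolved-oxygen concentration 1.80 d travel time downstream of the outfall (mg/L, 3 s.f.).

DO ≈ 4.76 mg/L

Mixed DO = (27.9×8.57 + 4.13×1.49)/(27.9+4.13) = 245.3/32.03 = 7.657 mg/L.
Mixed L₀ = (27.9×3.97 + 4.13×198)/(32.03) = 928.5/32.03 = 28.99 mg/L.
Initial deficit D₀ = C_s − DO₀ = 9.69 − 7.657 = 2.033 mg/L.
D(1.80) = [0.119×28.99/(0.399−0.119)](e^(−0.119×1.80) − e^(−0.399×1.80)) + 2.033 e^(−0.399×1.80)
= 12.32 × (0.8072 − 0.4876) + 2.033 × 0.4876 = 4.928 mg/L.
DO = 9.69 − 4.928 = 4.762 mg/L.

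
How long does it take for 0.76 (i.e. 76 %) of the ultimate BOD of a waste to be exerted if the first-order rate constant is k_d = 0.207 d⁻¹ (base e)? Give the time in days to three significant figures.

t ≈ 6.89 d

y/L₀ = 1 − e^(−k_d t) = 0.76 ⇒ e^(−k_d t) = 0.240
t = −ln(0.240) / 0.207 = 1.427 / 0.207 = 6.894 d.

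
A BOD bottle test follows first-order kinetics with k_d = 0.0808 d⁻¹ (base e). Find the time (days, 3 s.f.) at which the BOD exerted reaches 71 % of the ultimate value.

t ≈ 15.3 d

y/L₀ = 1 − e^(−k_d t) = 0.71 ⇒ e^(−k_d t) = 0.290
t = −ln(0.290) / 0.0808 = 1.238 / 0.0808 = 15.32 d.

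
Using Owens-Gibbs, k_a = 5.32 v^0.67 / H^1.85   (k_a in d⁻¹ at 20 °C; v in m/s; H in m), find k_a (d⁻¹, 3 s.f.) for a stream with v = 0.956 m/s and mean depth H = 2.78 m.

k_a = 5.32 × 0.956^0.67 / 2.78^1.85 = 5.32 × 0.9703 / 6.630 = 0.7786 d⁻¹.

k_a ≈ 0.779 d⁻¹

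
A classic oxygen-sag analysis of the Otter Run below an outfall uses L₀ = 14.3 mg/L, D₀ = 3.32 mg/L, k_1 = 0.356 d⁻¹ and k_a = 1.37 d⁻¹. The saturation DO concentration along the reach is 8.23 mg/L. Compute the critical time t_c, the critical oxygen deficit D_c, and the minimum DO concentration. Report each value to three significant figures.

With k_a/k_1 = 3.848 and 1 − D₀(k_a−k_1)/(k_1 L₀) = 0.3387,
t_c = ln(3.848 × 0.3387) / (1.37 − 0.356) = ln(1.303) / 1.014 = 0.2650/1.014 = 0.2614 d.
D_c = (k_1/k_a) L₀ e^(−k_1 t_c) = (0.356/1.37) × 14.3 × e^(−0.356×0.2614) = 0.2599 × 14.3 × 0.9111 = 3.386 mg/L.
Minimum DO = C_s − D_c = 8.23 − 3.386 = 4.844 mg/L.

t_c ≈ 0.261 d; D_c ≈ 3.39 mg/L; min DO ≈ 4.84 mg/L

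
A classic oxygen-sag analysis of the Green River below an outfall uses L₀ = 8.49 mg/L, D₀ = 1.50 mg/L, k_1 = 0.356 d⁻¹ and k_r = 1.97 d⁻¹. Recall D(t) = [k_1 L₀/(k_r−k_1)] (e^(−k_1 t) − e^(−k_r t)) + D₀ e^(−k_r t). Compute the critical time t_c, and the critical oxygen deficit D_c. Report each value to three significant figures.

t_c = [1/(k_r−k_1)] ln[(k_r/k_1)(1 − D₀(k_r−k_1)/(k_1 L₀))]
= [1/(1.97−0.356)] ln[(1.97/0.356)(1 − 1.50×1.614/(0.356×8.49))]
= (1/1.614) ln[5.534 × 0.1990] = 0.6196 × ln(1.101) = 0.6196 × 0.09637 = 0.05971 d.
D_c = (k_1/k_r) L₀ e^(−k_1 t_c) = (0.356/1.97) × 8.49 × e^(−0.356×0.05971) = 0.1807 × 8.49 × 0.9790 = 1.502 mg/L.

t_c ≈ 0.0597 d; D_c ≈ 1.50 mg/L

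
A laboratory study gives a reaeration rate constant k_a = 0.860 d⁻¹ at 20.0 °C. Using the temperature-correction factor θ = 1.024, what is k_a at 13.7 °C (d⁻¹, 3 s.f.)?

k_a(T₂) = k_a(T₁) · θ^(T₂−T₁) = 0.860 × 1.024^(13.7−20.0)
= 0.860 × 1.024^-6.30 = 0.860 × 0.8612 = 0.7406 d⁻¹.

k_a ≈ 0.741 d⁻¹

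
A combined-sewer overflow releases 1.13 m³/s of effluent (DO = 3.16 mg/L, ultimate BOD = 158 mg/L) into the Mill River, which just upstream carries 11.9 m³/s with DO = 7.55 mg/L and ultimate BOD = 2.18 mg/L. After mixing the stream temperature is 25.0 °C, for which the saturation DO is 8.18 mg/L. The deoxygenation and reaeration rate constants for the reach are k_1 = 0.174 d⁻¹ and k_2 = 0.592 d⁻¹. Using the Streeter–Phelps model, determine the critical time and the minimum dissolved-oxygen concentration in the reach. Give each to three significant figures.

t_c ≈ 2.53 d; minimum DO ≈ 5.21 mg/L

Mixed DO = (11.9×7.55 + 1.13×3.16)/(11.9+1.13) = 93.42/13.03 = 7.169 mg/L.
Mixed L₀ = (11.9×2.18 + 1.13×158)/(13.03) = 204.5/13.03 = 15.69 mg/L.
Initial deficit D₀ = C_s − DO₀ = 8.18 − 7.169 = 1.011 mg/L.
t_c = (1/0.4180) ln[(0.592/0.174)(1 − 1.011×0.4180/(0.174×15.69))] = 2.392 × ln(2.876) = 2.527 d.
D_c = (0.174/0.592) × 15.69 × e^(−0.174×2.527) = 0.2939 × 15.69 × 0.6442 = 2.971 mg/L.
Minimum DO = 8.18 − 2.971 = 5.209 mg/L.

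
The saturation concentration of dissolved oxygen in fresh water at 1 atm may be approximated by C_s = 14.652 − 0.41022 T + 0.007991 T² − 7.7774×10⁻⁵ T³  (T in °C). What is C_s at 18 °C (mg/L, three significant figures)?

C_s ≈ 9.40 mg/L

C_s = 14.652 − 0.41022×18 + 0.007991×18² − 7.7774×10⁻⁵×18³ = 9.404 mg/L.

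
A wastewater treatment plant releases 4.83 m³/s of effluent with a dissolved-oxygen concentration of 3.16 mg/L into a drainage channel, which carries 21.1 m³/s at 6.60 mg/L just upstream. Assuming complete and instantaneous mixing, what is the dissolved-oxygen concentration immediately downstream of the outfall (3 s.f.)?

Flow-weighted mixing: C = (Q_r C_r + Q_w C_w)/(Q_r + Q_w)
= (21.1×6.60 + 4.83×3.16)/(21.1 + 4.83) = 154.5/25.93 = 5.959 mg/L.

5.96 mg/L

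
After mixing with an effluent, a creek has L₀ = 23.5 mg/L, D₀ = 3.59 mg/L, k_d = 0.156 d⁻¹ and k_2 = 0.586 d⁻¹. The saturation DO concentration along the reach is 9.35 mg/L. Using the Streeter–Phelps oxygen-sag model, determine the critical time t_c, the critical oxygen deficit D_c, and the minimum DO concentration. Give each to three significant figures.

With k_2/k_d = 3.756 and 1 − D₀(k_2−k_d)/(k_d L₀) = 0.5789,
t_c = ln(3.756 × 0.5789) / (0.586 − 0.156) = ln(2.175) / 0.4300 = 0.7769/0.4300 = 1.807 d.
L(t_c) = L₀ e^(−k_d t_c) = 23.5 × 0.7544 = 17.73 mg/L, and at the critical point k_2 D_c = k_d L, so D_c = (0.156/0.586) × 17.73 = 4.719 mg/L.
Minimum DO = C_s − D_c = 9.35 − 4.719 = 4.631 mg/L.

t_c ≈ 1.81 d; D_c ≈ 4.72 mg/L; min DO ≈ 4.63 mg/L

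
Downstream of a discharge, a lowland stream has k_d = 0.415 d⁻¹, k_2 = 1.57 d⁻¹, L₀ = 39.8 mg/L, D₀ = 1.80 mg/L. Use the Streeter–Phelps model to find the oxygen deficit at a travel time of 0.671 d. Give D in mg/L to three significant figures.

k_d L₀/(k_2−k_d) = 0.415×39.8/(1.57−0.415) = 16.52/1.155 = 14.30 mg/L.
e^(−k_d t) = e^(−0.415×0.6710) = 0.7569; e^(−k_2 t) = e^(−1.57×0.6710) = 0.3487.
D = 14.30 × (0.7569 − 0.3487) + 1.80 × 0.3487 = 5.838 + 0.6277 = 6.465 mg/L.

D ≈ 6.47 mg/L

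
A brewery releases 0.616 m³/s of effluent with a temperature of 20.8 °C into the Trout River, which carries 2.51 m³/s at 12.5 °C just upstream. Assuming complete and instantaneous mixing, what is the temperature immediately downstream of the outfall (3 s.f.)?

Flow-weighted mixing: C = (Q_r C_r + Q_w C_w)/(Q_r + Q_w)
= (2.51×12.5 + 0.616×20.8)/(2.51 + 0.616) = 44.19/3.126 = 14.14 °C.

14.1 °C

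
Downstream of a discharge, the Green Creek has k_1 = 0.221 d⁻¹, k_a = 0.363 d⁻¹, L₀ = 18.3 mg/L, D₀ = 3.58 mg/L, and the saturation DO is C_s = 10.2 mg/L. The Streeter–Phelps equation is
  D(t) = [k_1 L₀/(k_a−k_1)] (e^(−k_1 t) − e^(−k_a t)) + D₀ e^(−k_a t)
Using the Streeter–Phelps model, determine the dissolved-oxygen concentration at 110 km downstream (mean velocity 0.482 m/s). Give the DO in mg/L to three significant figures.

DO ≈ 3.86 mg/L

Travel time t = x/v = 110 km / (0.482 m/s) = 110000 m / 0.482 m/s = 228200 s = 2.641 d.
k_1 L₀/(k_a−k_1) = 0.221×18.3/(0.363−0.221) = 4.044/0.1420 = 28.48 mg/L.
e^(−k_1 t) = e^(−0.221×2.641) = 0.5578; e^(−k_a t) = e^(−0.363×2.641) = 0.3833.
D = 28.48 × (0.5578 − 0.3833) + 3.58 × 0.3833 = 4.969 + 1.372 = 6.341 mg/L.
DO = C_s − D = 10.2 − 6.341 = 3.859 mg/L.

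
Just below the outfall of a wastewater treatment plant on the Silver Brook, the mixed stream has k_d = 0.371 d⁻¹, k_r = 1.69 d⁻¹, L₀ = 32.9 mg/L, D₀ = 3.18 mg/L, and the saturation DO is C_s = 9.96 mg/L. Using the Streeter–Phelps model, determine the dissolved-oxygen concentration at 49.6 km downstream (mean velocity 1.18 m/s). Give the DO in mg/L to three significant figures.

DO ≈ 4.90 mg/L

Travel time t = x/v = 49.6 km / (1.18 m/s) = 49600 m / 1.18 m/s = 42030 s = 0.4865 d.
k_d L₀/(k_r−k_d) = 0.371×32.9/(1.69−0.371) = 12.21/1.319 = 9.254 mg/L.
e^(−k_d t) = e^(−0.371×0.4865) = 0.8349; e^(−k_r t) = e^(−1.69×0.4865) = 0.4395.
D = 9.254 × (0.8349 − 0.4395) + 3.18 × 0.4395 = 3.659 + 1.398 = 5.056 mg/L.
DO = C_s − D = 9.96 − 5.056 = 4.904 mg/L.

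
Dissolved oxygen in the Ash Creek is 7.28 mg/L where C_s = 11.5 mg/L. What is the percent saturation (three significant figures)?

% saturation = C/C_s × 100 = 7.28/11.5 × 100 = 63.3 %.

63.3 % saturation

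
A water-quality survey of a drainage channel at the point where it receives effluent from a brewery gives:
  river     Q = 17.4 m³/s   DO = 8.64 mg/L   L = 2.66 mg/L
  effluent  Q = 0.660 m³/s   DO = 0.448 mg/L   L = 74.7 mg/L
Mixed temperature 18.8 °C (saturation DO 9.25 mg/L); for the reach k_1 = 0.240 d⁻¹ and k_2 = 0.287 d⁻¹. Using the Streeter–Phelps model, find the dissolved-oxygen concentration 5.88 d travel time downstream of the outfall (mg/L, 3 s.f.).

Mixed DO = (17.4×8.64 + 0.660×0.448)/(17.4+0.660) = 150.6/18.06 = 8.341 mg/L.
Mixed L₀ = (17.4×2.66 + 0.660×74.7)/(18.06) = 95.59/18.06 = 5.293 mg/L.
Initial deficit D₀ = C_s − DO₀ = 9.25 − 8.341 = 0.9094 mg/L.
D(5.88) = [0.240×5.293/(0.287−0.240)](e^(−0.240×5.88) − e^(−0.287×5.88)) + 0.9094 e^(−0.287×5.88)
= 27.03 × (0.2439 − 0.1850) + 0.9094 × 0.1850 = 1.760 mg/L.
DO = 9.25 − 1.760 = 7.490 mg/L.

DO ≈ 7.49 mg/L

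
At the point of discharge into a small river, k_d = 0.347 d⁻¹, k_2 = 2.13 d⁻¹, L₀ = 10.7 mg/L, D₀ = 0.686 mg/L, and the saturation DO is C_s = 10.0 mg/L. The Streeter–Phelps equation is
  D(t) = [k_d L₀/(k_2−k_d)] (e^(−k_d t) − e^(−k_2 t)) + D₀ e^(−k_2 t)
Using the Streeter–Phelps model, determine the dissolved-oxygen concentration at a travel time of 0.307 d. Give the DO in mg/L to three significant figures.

DO ≈ 8.85 mg/L

k_d L₀/(k_2−k_d) = 0.347×10.7/(2.13−0.347) = 3.713/1.783 = 2.082 mg/L.
e^(−k_d t) = e^(−0.347×0.3070) = 0.8989; e^(−k_2 t) = e^(−2.13×0.3070) = 0.5200.
D = 2.082 × (0.8989 − 0.5200) + 0.686 × 0.5200 = 0.7891 + 0.3567 = 1.146 mg/L.
DO = C_s − D = 10.0 − 1.146 = 8.854 mg/L.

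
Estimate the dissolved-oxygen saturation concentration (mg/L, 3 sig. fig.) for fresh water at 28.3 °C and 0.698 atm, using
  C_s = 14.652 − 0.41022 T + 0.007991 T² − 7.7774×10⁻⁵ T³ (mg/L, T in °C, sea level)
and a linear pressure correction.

C_s ≈ 5.36 mg/L

At sea level: C_s = 14.652 − 0.41022×28.3 + 0.007991×28.3² − 7.7774×10⁻⁵×28.3³ = 7.680 mg/L.
Pressure correction: C_s' = 7.680 × 0.698 = 5.361 mg/L.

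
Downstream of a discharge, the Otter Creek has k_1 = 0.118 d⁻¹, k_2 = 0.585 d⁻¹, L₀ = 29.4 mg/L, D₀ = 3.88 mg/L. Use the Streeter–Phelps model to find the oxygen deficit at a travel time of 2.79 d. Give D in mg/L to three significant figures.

k_1 L₀/(k_2−k_1) = 0.118×29.4/(0.585−0.118) = 3.469/0.4670 = 7.429 mg/L.
e^(−k_1 t) = e^(−0.118×2.790) = 0.7195; e^(−k_2 t) = e^(−0.585×2.790) = 0.1955.
D = 7.429 × (0.7195 − 0.1955) + 3.88 × 0.1955 = 3.892 + 0.7586 = 4.651 mg/L.

D ≈ 4.65 mg/L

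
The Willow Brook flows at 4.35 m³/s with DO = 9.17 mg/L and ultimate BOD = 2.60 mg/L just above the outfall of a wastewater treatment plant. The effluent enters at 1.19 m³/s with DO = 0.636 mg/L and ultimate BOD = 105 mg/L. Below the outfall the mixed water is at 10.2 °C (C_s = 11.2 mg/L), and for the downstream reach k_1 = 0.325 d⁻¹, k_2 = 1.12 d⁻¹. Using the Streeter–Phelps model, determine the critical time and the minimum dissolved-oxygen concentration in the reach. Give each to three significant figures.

Mixed DO = (4.35×9.17 + 1.19×0.636)/(4.35+1.19) = 40.65/5.540 = 7.337 mg/L.
Mixed L₀ = (4.35×2.60 + 1.19×105)/(5.540) = 136.3/5.540 = 24.60 mg/L.
Initial deficit D₀ = C_s − DO₀ = 11.2 − 7.337 = 3.863 mg/L.
t_c = (1/0.7950) ln[(1.12/0.325)(1 − 3.863×0.7950/(0.325×24.60))] = 1.258 × ln(2.122) = 0.9464 d.
D_c = (0.325/1.12) × 24.60 × e^(−0.325×0.9464) = 0.2902 × 24.60 × 0.7352 = 5.247 mg/L.
Minimum DO = 11.2 − 5.247 = 5.953 mg/L.

t_c ≈ 0.946 d; minimum DO ≈ 5.95 mg/L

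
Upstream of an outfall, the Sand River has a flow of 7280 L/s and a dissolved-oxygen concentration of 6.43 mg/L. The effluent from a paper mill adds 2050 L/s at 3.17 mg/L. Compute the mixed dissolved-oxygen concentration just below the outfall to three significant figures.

Flow-weighted mixing: C = (Q_r C_r + Q_w C_w)/(Q_r + Q_w)
= (7280×6.43 + 2050×3.17)/(7280 + 2050) = 53310/9330 = 5.714 mg/L.

5.71 mg/L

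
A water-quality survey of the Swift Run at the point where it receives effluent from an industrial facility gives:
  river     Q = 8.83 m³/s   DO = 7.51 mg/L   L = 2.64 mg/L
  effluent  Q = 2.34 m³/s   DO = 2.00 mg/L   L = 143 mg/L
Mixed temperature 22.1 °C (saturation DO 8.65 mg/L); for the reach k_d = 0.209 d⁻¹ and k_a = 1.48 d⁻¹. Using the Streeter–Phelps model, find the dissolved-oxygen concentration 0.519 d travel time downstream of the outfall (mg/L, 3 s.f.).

DO ≈ 5.30 mg/L

Mixed DO = (8.83×7.51 + 2.34×2.00)/(8.83+2.34) = 70.99/11.17 = 6.356 mg/L.
Mixed L₀ = (8.83×2.64 + 2.34×143)/(11.17) = 357.9/11.17 = 32.04 mg/L.
Initial deficit D₀ = C_s − DO₀ = 8.65 − 6.356 = 2.294 mg/L.
D(0.519) = [0.209×32.04/(1.48−0.209)](e^(−0.209×0.519) − e^(−1.48×0.519)) + 2.294 e^(−1.48×0.519)
= 5.269 × (0.8972 − 0.4639) + 2.294 × 0.4639 = 3.348 mg/L.
DO = 8.65 − 3.348 = 5.302 mg/L.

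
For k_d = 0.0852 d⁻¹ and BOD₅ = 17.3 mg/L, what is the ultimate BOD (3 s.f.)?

BOD₅ = L₀(1 − e^(−5k_d)) ⇒ L₀ = BOD₅ / (1 − e^(−5×0.0852))
= 17.3 / (1 − 0.6531) = 17.3 / 0.3469 = 49.87 mg/L.

L₀ ≈ 49.9 mg/L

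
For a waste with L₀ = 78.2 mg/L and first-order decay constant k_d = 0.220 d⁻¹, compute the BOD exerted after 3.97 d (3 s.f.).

y_t = L₀(1 − e^(−k_d t)) = 78.2 × (1 − e^(−0.220×3.97))
= 78.2 × (1 − 0.4175) = 78.2 × 0.5825 = 45.55 mg/L.

y ≈ 45.5 mg/L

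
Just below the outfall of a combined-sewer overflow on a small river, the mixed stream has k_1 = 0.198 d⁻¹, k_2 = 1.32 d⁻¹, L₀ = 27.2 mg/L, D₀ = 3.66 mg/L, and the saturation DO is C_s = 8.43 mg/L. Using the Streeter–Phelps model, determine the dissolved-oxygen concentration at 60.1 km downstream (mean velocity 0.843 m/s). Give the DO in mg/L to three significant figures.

Travel time t = x/v = 60.1 km / (0.843 m/s) = 60100 m / 0.843 m/s = 71290 s = 0.8252 d.
k_1 L₀/(k_2−k_1) = 0.198×27.2/(1.32−0.198) = 5.386/1.122 = 4.800 mg/L.
e^(−k_1 t) = e^(−0.198×0.8252) = 0.8493; e^(−k_2 t) = e^(−1.32×0.8252) = 0.3365.
D = 4.800 × (0.8493 − 0.3365) + 3.66 × 0.3365 = 2.461 + 1.232 = 3.693 mg/L.
DO = C_s − D = 8.43 − 3.693 = 4.737 mg/L.

DO ≈ 4.74 mg/L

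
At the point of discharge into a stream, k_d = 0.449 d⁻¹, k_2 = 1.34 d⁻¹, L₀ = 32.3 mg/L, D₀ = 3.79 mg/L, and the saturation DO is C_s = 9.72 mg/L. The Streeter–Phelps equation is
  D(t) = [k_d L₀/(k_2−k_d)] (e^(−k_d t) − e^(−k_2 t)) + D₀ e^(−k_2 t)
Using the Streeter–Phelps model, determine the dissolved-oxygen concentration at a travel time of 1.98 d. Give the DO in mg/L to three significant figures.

DO ≈ 3.91 mg/L

k_d L₀/(k_2−k_d) = 0.449×32.3/(1.34−0.449) = 14.50/0.8910 = 16.28 mg/L.
e^(−k_d t) = e^(−0.449×1.980) = 0.4111; e^(−k_2 t) = e^(−1.34×1.980) = 0.07043.
D = 16.28 × (0.4111 − 0.07043) + 3.79 × 0.07043 = 5.544 + 0.2669 = 5.811 mg/L.
DO = C_s − D = 9.72 − 5.811 = 3.909 mg/L.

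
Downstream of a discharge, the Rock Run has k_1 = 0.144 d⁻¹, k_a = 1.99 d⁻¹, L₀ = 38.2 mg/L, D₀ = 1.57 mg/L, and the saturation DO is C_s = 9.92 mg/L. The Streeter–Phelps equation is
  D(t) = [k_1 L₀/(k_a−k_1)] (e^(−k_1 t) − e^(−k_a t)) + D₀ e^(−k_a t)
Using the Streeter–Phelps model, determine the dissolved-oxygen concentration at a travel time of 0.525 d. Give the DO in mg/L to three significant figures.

DO ≈ 7.65 mg/L

k_1 L₀/(k_a−k_1) = 0.144×38.2/(1.99−0.144) = 5.501/1.846 = 2.980 mg/L.
e^(−k_1 t) = e^(−0.144×0.5250) = 0.9272; e^(−k_a t) = e^(−1.99×0.5250) = 0.3518.
D = 2.980 × (0.9272 − 0.3518) + 1.57 × 0.3518 = 1.715 + 0.5523 = 2.267 mg/L.
DO = C_s − D = 9.92 − 2.267 = 7.653 mg/L.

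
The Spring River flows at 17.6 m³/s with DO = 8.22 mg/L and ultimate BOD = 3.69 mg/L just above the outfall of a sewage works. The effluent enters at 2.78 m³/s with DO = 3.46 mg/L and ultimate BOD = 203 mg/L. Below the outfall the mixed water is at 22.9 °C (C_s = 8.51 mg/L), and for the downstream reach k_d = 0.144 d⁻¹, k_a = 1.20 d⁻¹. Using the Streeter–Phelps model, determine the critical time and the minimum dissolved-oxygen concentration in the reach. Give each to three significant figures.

t_c ≈ 1.77 d; minimum DO ≈ 5.64 mg/L

Mixed DO = (17.6×8.22 + 2.78×3.46)/(17.6+2.78) = 154.3/20.38 = 7.571 mg/L.
Mixed L₀ = (17.6×3.69 + 2.78×203)/(20.38) = 629.3/20.38 = 30.88 mg/L.
Initial deficit D₀ = C_s − DO₀ = 8.51 − 7.571 = 0.9393 mg/L.
t_c = (1/1.056) ln[(1.20/0.144)(1 − 0.9393×1.056/(0.144×30.88))] = 0.9470 × ln(6.474) = 1.769 d.
D_c = (0.144/1.20) × 30.88 × e^(−0.144×1.769) = 0.1200 × 30.88 × 0.7751 = 2.872 mg/L.
Minimum DO = 8.51 − 2.872 = 5.638 mg/L.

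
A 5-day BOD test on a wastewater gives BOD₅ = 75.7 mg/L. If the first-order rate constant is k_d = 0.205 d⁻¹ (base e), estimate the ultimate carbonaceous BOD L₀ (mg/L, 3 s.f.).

L₀ ≈ 118 mg/L

BOD₅ = L₀(1 − e^(−5k_d)) ⇒ L₀ = BOD₅ / (1 − e^(−5×0.205))
= 75.7 / (1 − 0.3588) = 75.7 / 0.6412 = 118.1 mg/L.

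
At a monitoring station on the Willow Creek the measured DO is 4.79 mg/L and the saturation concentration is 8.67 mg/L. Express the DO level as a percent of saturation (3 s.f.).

% saturation = C/C_s × 100 = 4.79/8.67 × 100 = 55.2 %.

55.2 % saturation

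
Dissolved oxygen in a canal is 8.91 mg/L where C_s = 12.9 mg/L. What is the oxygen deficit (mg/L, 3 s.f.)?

D = C_s − C = 12.9 − 8.91 = 3.99 mg/L.

D ≈ 3.99 mg/L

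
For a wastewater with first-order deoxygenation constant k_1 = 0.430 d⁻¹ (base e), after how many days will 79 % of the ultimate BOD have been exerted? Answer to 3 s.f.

t ≈ 3.63 d

y/L₀ = 1 − e^(−k_1 t) = 0.79 ⇒ e^(−k_1 t) = 0.210
t = −ln(0.210) / 0.430 = 1.561 / 0.430 = 3.629 d.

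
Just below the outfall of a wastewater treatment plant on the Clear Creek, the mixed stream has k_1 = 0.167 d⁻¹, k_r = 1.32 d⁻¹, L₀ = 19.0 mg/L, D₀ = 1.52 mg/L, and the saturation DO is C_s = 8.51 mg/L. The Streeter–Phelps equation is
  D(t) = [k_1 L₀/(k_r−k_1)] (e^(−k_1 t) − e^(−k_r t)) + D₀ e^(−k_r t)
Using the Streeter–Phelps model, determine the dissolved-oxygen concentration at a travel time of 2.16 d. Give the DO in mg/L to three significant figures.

k_1 L₀/(k_r−k_1) = 0.167×19.0/(1.32−0.167) = 3.173/1.153 = 2.752 mg/L.
e^(−k_1 t) = e^(−0.167×2.160) = 0.6972; e^(−k_r t) = e^(−1.32×2.160) = 0.05777.
D = 2.752 × (0.6972 − 0.05777) + 1.52 × 0.05777 = 1.760 + 0.08782 = 1.847 mg/L.
DO = C_s − D = 8.51 − 1.847 = 6.663 mg/L.

DO ≈ 6.66 mg/L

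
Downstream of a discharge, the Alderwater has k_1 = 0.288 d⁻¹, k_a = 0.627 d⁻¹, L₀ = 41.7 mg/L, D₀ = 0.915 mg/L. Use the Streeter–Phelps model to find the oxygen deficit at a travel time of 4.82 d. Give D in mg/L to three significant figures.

k_1 L₀/(k_a−k_1) = 0.288×41.7/(0.627−0.288) = 12.01/0.3390 = 35.43 mg/L.
e^(−k_1 t) = e^(−0.288×4.820) = 0.2495; e^(−k_a t) = e^(−0.627×4.820) = 0.04870.
D = 35.43 × (0.2495 − 0.04870) + 0.915 × 0.04870 = 7.115 + 0.04456 = 7.160 mg/L.

D ≈ 7.16 mg/L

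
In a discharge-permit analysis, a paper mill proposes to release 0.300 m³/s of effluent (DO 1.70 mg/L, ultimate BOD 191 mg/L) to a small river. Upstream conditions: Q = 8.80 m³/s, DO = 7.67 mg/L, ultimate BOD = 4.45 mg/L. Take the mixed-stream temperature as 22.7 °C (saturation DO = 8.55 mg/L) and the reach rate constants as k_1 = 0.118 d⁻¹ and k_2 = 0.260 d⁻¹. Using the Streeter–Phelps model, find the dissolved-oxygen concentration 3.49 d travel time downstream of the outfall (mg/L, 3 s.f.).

Mixed DO = (8.80×7.67 + 0.300×1.70)/(8.80+0.300) = 68.01/9.100 = 7.473 mg/L.
Mixed L₀ = (8.80×4.45 + 0.300×191)/(9.100) = 96.46/9.100 = 10.60 mg/L.
Initial deficit D₀ = C_s − DO₀ = 8.55 − 7.473 = 1.077 mg/L.
D(3.49) = [0.118×10.60/(0.260−0.118)](e^(−0.118×3.49) − e^(−0.260×3.49)) + 1.077 e^(−0.260×3.49)
= 8.808 × (0.6624 − 0.4036) + 1.077 × 0.4036 = 2.715 mg/L.
DO = 8.55 − 2.715 = 5.835 mg/L.

DO ≈ 5.84 mg/L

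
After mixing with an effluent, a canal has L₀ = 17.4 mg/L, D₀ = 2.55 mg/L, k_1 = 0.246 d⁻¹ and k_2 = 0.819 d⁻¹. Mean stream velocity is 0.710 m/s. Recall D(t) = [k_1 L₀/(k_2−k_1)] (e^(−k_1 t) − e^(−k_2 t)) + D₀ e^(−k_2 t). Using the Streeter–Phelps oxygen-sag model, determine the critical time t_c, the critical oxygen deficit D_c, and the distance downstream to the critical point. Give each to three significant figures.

t_c ≈ 1.37 d; D_c ≈ 3.73 mg/L; x_c ≈ 84.1 km

At the critical point dD/dt = 0, so k_1 L₀ e^(−k_1 t) = k_2 D. Substituting D(t) from the Streeter–Phelps equation and solving for t gives
t_c = ln[(k_2/k_1)(1 − D₀(k_2−k_1)/(k_1 L₀))] / (k_2−k_1).
Here k_2−k_1 = 0.5730 d⁻¹ and 1 − D₀(k_2−k_1)/(k_1 L₀) = 1 − 2.55×0.5730/(0.246×17.4) = 0.6586, so
t_c = ln(3.329 × 0.6586) / 0.5730 = 0.7852 / 0.5730 = 1.370 d.
D_c = (k_1/k_2) L₀ e^(−k_1 t_c) = (0.246/0.819) × 17.4 × e^(−0.246×1.370) = 0.3004 × 17.4 × 0.7138 = 3.731 mg/L.
x_c = v t_c = 0.710 m/s × 1.370 d × 86400 s/d = 84060 m ≈ 84.1 km.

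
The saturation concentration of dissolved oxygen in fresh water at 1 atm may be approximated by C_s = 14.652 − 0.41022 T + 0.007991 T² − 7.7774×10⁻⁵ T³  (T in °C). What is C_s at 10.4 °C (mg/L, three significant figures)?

C_s = 14.652 − 0.41022×10.4 + 0.007991×10.4² − 7.7774×10⁻⁵×10.4³ = 11.16 mg/L.

C_s ≈ 11.2 mg/L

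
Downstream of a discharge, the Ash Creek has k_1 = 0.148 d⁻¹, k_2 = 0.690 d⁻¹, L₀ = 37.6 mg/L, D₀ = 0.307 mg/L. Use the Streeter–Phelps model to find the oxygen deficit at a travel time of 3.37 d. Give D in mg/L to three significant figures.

D ≈ 5.26 mg/L

k_1 L₀/(k_2−k_1) = 0.148×37.6/(0.690−0.148) = 5.565/0.5420 = 10.27 mg/L.
e^(−k_1 t) = e^(−0.148×3.370) = 0.6073; e^(−k_2 t) = e^(−0.690×3.370) = 0.09775.
D = 10.27 × (0.6073 − 0.09775) + 0.307 × 0.09775 = 5.231 + 0.03001 = 5.261 mg/L.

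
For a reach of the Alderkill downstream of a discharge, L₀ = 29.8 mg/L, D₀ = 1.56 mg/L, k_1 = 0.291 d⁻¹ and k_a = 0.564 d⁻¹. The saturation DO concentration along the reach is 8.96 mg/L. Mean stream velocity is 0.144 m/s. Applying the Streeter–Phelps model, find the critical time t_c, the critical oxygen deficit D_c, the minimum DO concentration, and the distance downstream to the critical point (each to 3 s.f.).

t_c ≈ 2.24 d; D_c ≈ 8.01 mg/L; min DO ≈ 0.947 mg/L; x_c ≈ 27.9 km

With k_a/k_1 = 1.938 and 1 − D₀(k_a−k_1)/(k_1 L₀) = 0.9509,
t_c = ln(1.938 × 0.9509) / (0.564 − 0.291) = ln(1.843) / 0.2730 = 0.6114/0.2730 = 2.239 d.
D_c = (k_1/k_a) L₀ e^(−k_1 t_c) = (0.291/0.564) × 29.8 × e^(−0.291×2.239) = 0.5160 × 29.8 × 0.5212 = 8.013 mg/L.
Minimum DO = C_s − D_c = 8.96 − 8.013 = 0.9468 mg/L.
x_c = v t_c = 0.144 m/s × 2.239 d × 86400 s/d = 27860 m ≈ 27.9 km.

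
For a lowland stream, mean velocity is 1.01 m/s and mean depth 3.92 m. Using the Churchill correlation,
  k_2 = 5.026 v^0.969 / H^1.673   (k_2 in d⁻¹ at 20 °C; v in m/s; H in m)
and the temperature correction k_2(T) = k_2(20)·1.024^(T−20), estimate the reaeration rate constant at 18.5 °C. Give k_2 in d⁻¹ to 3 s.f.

k_2(20) = 5.026 × 1.01^0.969 / 3.92^1.673 = 5.026 × 1.010 / 9.830 = 0.5162 d⁻¹.
k_2(18.5) = 0.5162 × 1.024^(18.5−20) = 0.5162 × 0.9651 = 0.4982 d⁻¹.

k_2 ≈ 0.498 d⁻¹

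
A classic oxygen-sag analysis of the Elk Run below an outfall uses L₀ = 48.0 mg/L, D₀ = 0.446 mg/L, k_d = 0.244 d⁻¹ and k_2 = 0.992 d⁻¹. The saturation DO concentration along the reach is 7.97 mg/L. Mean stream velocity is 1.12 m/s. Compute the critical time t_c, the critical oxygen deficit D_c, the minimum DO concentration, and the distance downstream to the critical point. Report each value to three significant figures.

With k_2/k_d = 4.066 and 1 − D₀(k_2−k_d)/(k_d L₀) = 0.9715,
t_c = ln(4.066 × 0.9715) / (0.992 − 0.244) = ln(3.950) / 0.7480 = 1.374/0.7480 = 1.836 d.
L(t_c) = L₀ e^(−k_d t_c) = 48.0 × 0.6388 = 30.66 mg/L, and at the critical point k_2 D_c = k_d L, so D_c = (0.244/0.992) × 30.66 = 7.543 mg/L.
Minimum DO = C_s − D_c = 7.97 − 7.543 = 0.4275 mg/L.
x_c = v t_c = 1.12 m/s × 1.836 d × 86400 s/d = 177700 m ≈ 178 km.

t_c ≈ 1.84 d; D_c ≈ 7.54 mg/L; min DO ≈ 0.427 mg/L; x_c ≈ 178 km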